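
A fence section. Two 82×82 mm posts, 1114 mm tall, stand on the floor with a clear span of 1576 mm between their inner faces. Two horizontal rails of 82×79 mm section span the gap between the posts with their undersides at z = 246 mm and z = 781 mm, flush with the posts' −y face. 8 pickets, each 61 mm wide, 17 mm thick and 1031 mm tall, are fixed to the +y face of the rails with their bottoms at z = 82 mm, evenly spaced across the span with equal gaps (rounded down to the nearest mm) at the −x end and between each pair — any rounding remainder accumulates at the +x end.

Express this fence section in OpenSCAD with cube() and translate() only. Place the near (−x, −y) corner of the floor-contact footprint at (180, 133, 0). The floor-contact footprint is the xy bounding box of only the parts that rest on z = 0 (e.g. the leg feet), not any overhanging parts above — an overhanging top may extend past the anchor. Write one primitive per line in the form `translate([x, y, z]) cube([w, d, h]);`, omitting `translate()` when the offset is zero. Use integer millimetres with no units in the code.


translate([180, 133, 0]) cube([82, 82, 1114]);
translate([1838, 133, 0]) cube([82, 82, 1114]);
translate([262, 133, 246]) cube([1576, 82, 79]);
translate([262, 133, 781]) cube([1576, 82, 79]);
translate([382, 215, 82]) cube([61, 17, 1031]);
translate([563, 215, 82]) cube([61, 17, 1031]);
translate([744, 215, 82]) cube([61, 17, 1031]);
translate([925, 215, 82]) cube([61, 17, 1031]);
translate([1106, 215, 82]) cube([61, 17, 1031]);
translate([1287, 215, 82]) cube([61, 17, 1031]);
translate([1468, 215, 82]) cube([61, 17, 1031]);
translate([1649, 215, 82]) cube([61, 17, 1031]);


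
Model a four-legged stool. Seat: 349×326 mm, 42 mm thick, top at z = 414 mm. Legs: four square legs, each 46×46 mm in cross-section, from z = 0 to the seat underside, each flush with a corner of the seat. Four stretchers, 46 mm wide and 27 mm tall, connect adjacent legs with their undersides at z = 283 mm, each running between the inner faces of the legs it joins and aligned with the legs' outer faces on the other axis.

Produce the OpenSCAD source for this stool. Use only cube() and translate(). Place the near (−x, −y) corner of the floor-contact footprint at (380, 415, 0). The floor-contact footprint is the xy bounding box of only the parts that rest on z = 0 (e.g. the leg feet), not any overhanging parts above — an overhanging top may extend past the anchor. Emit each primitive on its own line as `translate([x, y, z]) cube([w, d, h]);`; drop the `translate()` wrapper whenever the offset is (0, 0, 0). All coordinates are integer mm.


// leg_h = 414 - 42 = 372
// stretcher span = 349 - 2*46 = 257
translate([380, 415, 372]) cube([349, 326, 42]);
translate([380, 415, 0]) cube([46, 46, 372]);
translate([683, 415, 0]) cube([46, 46, 372]);
translate([380, 695, 0]) cube([46, 46, 372]);
translate([683, 695, 0]) cube([46, 46, 372]);
translate([426, 415, 283]) cube([257, 46, 27]);
translate([426, 695, 283]) cube([257, 46, 27]);
translate([380, 461, 283]) cube([46, 234, 27]);
translate([683, 461, 283]) cube([46, 234, 27]);


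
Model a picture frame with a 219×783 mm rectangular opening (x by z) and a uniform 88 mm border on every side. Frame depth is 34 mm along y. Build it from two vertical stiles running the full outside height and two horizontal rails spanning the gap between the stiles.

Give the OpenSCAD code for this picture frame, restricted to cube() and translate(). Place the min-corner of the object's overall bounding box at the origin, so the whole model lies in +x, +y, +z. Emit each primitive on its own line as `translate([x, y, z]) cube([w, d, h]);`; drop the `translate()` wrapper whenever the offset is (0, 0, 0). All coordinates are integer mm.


cube([88, 34, 959]);
translate([307, 0, 0]) cube([88, 34, 959]);
translate([88, 0, 0]) cube([219, 34, 88]);
translate([88, 0, 871]) cube([219, 34, 88]);


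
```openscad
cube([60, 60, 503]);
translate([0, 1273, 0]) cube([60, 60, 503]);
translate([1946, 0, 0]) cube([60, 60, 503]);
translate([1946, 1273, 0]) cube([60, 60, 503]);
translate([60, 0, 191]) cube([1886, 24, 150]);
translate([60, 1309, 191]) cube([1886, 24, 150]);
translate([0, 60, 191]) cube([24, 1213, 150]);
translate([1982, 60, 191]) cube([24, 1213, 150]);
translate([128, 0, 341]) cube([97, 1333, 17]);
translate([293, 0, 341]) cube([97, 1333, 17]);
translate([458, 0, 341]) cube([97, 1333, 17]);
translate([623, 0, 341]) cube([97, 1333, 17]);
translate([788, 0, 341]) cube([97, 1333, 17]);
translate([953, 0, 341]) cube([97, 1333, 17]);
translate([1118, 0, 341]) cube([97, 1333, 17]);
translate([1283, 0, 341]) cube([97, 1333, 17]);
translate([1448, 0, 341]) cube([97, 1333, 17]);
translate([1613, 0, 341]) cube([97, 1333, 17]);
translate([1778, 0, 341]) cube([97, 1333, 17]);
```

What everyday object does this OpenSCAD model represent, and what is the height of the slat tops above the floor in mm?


A bed frame. The slat-top height is 358 mm.

Four posts, four rails, and a row of slats — a bed frame. Slats sit on the rails at z = 191 + 150 = 341; with slat thickness 17, the top is 358 mm.


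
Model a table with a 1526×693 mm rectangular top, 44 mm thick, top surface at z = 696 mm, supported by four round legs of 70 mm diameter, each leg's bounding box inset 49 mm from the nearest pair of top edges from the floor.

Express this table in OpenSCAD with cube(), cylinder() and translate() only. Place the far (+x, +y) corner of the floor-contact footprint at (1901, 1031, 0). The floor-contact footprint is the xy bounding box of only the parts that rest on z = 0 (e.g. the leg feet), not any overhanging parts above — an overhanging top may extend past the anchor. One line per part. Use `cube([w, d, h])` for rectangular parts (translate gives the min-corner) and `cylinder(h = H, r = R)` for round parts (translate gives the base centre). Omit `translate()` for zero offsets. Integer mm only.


// leg_h = 696 - 44 = 652
translate([424, 387, 652]) cube([1526, 693, 44]);
translate([508, 471, 0]) cylinder(h = 652, r = 35);
translate([1866, 471, 0]) cylinder(h = 652, r = 35);
translate([508, 996, 0]) cylinder(h = 652, r = 35);
translate([1866, 996, 0]) cylinder(h = 652, r = 35);


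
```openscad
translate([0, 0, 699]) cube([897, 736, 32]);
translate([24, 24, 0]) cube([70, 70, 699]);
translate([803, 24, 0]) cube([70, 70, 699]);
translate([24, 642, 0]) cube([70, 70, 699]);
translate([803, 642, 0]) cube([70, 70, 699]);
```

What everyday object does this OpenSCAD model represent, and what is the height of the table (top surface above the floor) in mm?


A table. The table height is 731 mm.

A 897×736×32 slab sits at z = 699 on four 70 mm square posts — a table. The top surface is at 699 + 32 = 731 mm.


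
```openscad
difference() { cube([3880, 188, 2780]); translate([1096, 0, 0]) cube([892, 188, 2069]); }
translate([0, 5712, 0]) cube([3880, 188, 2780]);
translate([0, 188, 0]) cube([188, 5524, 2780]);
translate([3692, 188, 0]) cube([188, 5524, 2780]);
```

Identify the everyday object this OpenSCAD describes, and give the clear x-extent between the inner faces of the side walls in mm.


A single room. The interior width is 3504 mm.

Four walls enclosing a rectangle with a door in the front wall — a room. Outside width 3880 minus two 188 mm walls gives 3504 mm.


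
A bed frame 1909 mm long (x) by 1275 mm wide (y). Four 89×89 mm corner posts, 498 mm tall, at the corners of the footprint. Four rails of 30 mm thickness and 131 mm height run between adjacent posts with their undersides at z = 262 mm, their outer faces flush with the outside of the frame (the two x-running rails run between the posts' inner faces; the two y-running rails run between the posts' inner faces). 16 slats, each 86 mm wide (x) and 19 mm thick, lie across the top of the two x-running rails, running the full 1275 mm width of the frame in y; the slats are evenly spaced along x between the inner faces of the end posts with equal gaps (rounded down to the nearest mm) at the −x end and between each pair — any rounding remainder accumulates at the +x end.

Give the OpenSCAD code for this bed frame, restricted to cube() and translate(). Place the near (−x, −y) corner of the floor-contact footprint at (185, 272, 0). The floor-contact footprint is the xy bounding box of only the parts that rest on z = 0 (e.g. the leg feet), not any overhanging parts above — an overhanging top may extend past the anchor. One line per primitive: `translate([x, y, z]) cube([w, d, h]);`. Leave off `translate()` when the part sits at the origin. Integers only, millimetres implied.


translate([185, 272, 0]) cube([89, 89, 498]);
translate([185, 1458, 0]) cube([89, 89, 498]);
translate([2005, 272, 0]) cube([89, 89, 498]);
translate([2005, 1458, 0]) cube([89, 89, 498]);
translate([274, 272, 262]) cube([1731, 30, 131]);
translate([274, 1517, 262]) cube([1731, 30, 131]);
translate([185, 361, 262]) cube([30, 1097, 131]);
translate([2064, 361, 262]) cube([30, 1097, 131]);
translate([294, 272, 393]) cube([86, 1275, 19]);
translate([400, 272, 393]) cube([86, 1275, 19]);
translate([506, 272, 393]) cube([86, 1275, 19]);
translate([612, 272, 393]) cube([86, 1275, 19]);
translate([718, 272, 393]) cube([86, 1275, 19]);
translate([824, 272, 393]) cube([86, 1275, 19]);
translate([930, 272, 393]) cube([86, 1275, 19]);
translate([1036, 272, 393]) cube([86, 1275, 19]);
translate([1142, 272, 393]) cube([86, 1275, 19]);
translate([1248, 272, 393]) cube([86, 1275, 19]);
translate([1354, 272, 393]) cube([86, 1275, 19]);
translate([1460, 272, 393]) cube([86, 1275, 19]);
translate([1566, 272, 393]) cube([86, 1275, 19]);
translate([1672, 272, 393]) cube([86, 1275, 19]);
translate([1778, 272, 393]) cube([86, 1275, 19]);
translate([1884, 272, 393]) cube([86, 1275, 19]);


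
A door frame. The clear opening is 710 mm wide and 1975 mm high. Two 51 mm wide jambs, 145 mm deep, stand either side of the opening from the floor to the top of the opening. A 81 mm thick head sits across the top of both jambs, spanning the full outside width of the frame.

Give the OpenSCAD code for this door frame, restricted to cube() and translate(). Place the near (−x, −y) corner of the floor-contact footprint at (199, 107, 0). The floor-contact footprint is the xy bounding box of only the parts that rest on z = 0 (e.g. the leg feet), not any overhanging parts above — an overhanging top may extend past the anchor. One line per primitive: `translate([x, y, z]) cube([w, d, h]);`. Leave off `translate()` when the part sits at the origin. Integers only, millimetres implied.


translate([199, 107, 0]) cube([51, 145, 1975]);
translate([960, 107, 0]) cube([51, 145, 1975]);
translate([199, 107, 1975]) cube([812, 145, 81]);


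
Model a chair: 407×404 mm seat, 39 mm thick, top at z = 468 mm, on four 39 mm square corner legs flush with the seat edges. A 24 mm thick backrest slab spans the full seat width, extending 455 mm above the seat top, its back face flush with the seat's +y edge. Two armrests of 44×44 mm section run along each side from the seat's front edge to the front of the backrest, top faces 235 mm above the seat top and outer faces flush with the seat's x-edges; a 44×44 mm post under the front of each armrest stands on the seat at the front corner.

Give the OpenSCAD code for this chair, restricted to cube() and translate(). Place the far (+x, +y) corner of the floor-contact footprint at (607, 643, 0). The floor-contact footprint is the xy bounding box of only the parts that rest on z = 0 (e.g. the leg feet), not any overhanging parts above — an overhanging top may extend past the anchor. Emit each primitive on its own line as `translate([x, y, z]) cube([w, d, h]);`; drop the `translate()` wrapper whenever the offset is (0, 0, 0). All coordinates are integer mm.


translate([200, 239, 429]) cube([407, 404, 39]);
translate([200, 239, 0]) cube([39, 39, 429]);
translate([568, 239, 0]) cube([39, 39, 429]);
translate([200, 604, 0]) cube([39, 39, 429]);
translate([568, 604, 0]) cube([39, 39, 429]);
translate([200, 619, 468]) cube([407, 24, 455]);
translate([200, 239, 659]) cube([44, 380, 44]);
translate([563, 239, 659]) cube([44, 380, 44]);
translate([200, 239, 468]) cube([44, 44, 191]);
translate([563, 239, 468]) cube([44, 44, 191]);


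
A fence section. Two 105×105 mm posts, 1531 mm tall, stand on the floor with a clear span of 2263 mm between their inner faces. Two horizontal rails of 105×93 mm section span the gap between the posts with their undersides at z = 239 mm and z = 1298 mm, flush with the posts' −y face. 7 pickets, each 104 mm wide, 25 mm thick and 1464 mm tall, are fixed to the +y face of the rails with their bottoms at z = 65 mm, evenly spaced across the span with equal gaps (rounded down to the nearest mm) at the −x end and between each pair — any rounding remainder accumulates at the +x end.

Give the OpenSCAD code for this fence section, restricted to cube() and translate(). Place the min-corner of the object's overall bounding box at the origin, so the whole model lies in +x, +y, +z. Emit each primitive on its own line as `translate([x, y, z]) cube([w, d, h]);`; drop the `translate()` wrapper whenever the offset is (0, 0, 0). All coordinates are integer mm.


cube([105, 105, 1531]);
translate([2368, 0, 0]) cube([105, 105, 1531]);
translate([105, 0, 239]) cube([2263, 105, 93]);
translate([105, 0, 1298]) cube([2263, 105, 93]);
translate([296, 105, 65]) cube([104, 25, 1464]);
translate([591, 105, 65]) cube([104, 25, 1464]);
translate([886, 105, 65]) cube([104, 25, 1464]);
translate([1181, 105, 65]) cube([104, 25, 1464]);
translate([1476, 105, 65]) cube([104, 25, 1464]);
translate([1771, 105, 65]) cube([104, 25, 1464]);
translate([2066, 105, 65]) cube([104, 25, 1464]);


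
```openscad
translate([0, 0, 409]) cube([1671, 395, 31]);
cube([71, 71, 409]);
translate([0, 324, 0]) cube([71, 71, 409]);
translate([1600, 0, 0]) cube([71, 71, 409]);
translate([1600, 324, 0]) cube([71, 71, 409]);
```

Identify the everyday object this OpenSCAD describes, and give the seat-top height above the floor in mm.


A bench. The seat-top height is 440 mm.

A long slab on four corner posts — a bench. The slab sits at z = 409 with thickness 31, so the top is 409 + 31 = 440 mm.


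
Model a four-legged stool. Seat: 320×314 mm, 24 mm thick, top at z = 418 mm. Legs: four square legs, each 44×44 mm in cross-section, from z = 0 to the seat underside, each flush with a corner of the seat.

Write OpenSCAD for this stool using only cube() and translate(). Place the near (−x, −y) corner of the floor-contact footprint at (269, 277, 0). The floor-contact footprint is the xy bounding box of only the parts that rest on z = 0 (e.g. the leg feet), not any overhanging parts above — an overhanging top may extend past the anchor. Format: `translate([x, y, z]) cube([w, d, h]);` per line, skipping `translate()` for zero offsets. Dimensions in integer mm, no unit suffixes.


// leg_h = 418 - 24 = 394
translate([269, 277, 394]) cube([320, 314, 24]);
translate([269, 277, 0]) cube([44, 44, 394]);
translate([545, 277, 0]) cube([44, 44, 394]);
translate([269, 547, 0]) cube([44, 44, 394]);
translate([545, 547, 0]) cube([44, 44, 394]);


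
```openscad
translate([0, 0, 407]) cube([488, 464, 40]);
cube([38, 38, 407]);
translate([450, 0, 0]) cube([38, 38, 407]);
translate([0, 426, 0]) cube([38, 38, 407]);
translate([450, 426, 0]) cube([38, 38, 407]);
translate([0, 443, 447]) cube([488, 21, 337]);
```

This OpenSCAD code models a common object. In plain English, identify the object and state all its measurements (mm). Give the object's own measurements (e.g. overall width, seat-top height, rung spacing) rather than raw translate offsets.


A chair. The seat is a 488×464×40 mm slab with its top at z = 447 mm, on four 38×38 mm corner legs (flush with the seat edges, standing on z = 0). A flat backrest 21 mm thick, 337 mm tall, spans the full seat width and rises from the seat top along its +y edge, rear face flush with the rear of the seat.


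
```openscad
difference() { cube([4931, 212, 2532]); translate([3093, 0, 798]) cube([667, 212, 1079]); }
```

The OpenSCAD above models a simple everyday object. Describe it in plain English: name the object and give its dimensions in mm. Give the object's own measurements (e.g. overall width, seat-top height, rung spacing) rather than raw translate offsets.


A wall 4931 mm long (x), 212 mm thick (y), 2532 mm tall, with a rectangular window opening cut through it. The opening is 667 mm wide and 1079 mm tall; its sill is at z = 798 mm and its near (−x) edge is 3093 mm from the wall's −x end. The opening passes through the full wall thickness.


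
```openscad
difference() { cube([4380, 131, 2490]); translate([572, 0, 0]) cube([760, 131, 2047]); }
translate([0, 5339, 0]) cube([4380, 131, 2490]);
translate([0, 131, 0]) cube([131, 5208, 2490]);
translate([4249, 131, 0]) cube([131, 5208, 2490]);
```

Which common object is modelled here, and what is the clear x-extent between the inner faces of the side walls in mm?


A single room. The interior width is 4118 mm.

Four walls enclosing a rectangle with a door in the front wall — a room. Outside width 4380 minus two 131 mm walls gives 4118 mm.


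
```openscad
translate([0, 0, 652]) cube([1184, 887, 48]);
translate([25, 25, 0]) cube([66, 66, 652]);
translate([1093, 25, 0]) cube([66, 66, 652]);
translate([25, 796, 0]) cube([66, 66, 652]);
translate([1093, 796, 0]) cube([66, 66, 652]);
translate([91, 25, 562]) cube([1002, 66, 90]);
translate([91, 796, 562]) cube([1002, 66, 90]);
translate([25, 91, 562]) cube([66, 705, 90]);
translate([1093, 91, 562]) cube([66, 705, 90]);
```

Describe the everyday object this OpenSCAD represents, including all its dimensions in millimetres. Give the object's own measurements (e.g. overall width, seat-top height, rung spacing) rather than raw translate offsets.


A table: top 1184 mm (x) × 887 mm (y), 48 mm thick, upper face at z = 700 mm, on four 66×66 mm square legs, each inset 25 mm from the nearest pair of top edges from z = 0 to the bottom of the top. Four apron rails, 66 mm thick and 90 mm tall, run between adjacent legs with their top edges flush with the underside of the top and their outer faces flush with the legs' outer faces.


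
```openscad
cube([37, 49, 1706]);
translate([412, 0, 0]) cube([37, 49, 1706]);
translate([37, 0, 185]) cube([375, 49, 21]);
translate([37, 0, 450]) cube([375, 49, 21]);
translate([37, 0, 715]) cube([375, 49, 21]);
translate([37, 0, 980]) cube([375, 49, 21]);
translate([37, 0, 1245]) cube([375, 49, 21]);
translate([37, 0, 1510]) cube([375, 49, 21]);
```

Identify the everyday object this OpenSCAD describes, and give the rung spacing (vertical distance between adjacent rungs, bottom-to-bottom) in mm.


A ladder. The rung spacing is 265 mm.

Two tall 37×49 posts with 6 short bars between them — a ladder. Adjacent rungs sit at z = 185 and z = 450, so the spacing is 450 − 185 = 265 mm.


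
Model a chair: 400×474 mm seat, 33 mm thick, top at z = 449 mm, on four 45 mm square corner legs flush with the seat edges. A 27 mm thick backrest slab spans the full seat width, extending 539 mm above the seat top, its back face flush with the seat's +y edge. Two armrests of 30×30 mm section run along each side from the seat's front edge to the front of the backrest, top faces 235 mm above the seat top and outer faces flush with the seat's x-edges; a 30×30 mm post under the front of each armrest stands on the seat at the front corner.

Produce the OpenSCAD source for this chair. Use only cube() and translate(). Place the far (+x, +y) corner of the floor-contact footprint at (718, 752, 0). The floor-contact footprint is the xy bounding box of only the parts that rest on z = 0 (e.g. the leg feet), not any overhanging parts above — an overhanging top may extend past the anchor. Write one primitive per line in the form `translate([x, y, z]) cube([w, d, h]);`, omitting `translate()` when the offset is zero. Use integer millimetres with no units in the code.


translate([318, 278, 416]) cube([400, 474, 33]);
translate([318, 278, 0]) cube([45, 45, 416]);
translate([673, 278, 0]) cube([45, 45, 416]);
translate([318, 707, 0]) cube([45, 45, 416]);
translate([673, 707, 0]) cube([45, 45, 416]);
translate([318, 725, 449]) cube([400, 27, 539]);
translate([318, 278, 654]) cube([30, 447, 30]);
translate([688, 278, 654]) cube([30, 447, 30]);
translate([318, 278, 449]) cube([30, 30, 205]);
translate([688, 278, 449]) cube([30, 30, 205]);


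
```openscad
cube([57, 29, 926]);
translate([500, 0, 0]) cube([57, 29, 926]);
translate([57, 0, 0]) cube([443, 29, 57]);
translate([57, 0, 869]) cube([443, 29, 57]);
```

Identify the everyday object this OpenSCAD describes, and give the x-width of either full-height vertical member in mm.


A picture frame. The border width is 57 mm.

Four thin pieces enclosing a rectangular opening — a picture frame. The two full-height stiles are 926 mm tall; the top rail sits at z = 869 and is 57 mm tall, so the border above the opening is 926 − 869 = 57 mm, matching the stile x-width.


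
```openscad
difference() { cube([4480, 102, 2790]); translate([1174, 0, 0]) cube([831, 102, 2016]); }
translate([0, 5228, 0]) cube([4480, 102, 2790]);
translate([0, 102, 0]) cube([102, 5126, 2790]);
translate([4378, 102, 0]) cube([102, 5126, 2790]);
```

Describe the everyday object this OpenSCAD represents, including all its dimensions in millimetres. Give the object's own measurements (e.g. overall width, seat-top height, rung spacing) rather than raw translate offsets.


A single room: four walls, each 2790 mm tall and 102 mm thick, enclosing an outside footprint 4480×5330 mm (x × y), no floor or roof. The front and back walls (−y and +y sides) run the full x-width; the side walls fit between their inner faces. A door opening 831 mm wide and 2016 mm tall is cut through the front wall from the floor up, its −x edge 1174 mm from the wall's −x end.


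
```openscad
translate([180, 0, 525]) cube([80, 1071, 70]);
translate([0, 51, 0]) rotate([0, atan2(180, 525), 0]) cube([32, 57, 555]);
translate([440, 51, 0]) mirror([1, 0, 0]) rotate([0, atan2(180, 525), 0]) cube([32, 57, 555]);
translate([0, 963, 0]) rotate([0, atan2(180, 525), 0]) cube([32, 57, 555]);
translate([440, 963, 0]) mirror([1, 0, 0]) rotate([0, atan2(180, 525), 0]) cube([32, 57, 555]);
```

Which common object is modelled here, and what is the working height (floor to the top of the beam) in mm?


A sawhorse. The overall height is 595 mm.

A beam across two mirrored pairs of raked legs — a sawhorse. The beam's underside is at z = 525 (matching the legs' vertical rise in atan2(180, 525)) and the beam is 70 mm tall, so its top is at 525 + 70 = 595 mm. The raked legs top out at the beam's underside, so that is the highest point.


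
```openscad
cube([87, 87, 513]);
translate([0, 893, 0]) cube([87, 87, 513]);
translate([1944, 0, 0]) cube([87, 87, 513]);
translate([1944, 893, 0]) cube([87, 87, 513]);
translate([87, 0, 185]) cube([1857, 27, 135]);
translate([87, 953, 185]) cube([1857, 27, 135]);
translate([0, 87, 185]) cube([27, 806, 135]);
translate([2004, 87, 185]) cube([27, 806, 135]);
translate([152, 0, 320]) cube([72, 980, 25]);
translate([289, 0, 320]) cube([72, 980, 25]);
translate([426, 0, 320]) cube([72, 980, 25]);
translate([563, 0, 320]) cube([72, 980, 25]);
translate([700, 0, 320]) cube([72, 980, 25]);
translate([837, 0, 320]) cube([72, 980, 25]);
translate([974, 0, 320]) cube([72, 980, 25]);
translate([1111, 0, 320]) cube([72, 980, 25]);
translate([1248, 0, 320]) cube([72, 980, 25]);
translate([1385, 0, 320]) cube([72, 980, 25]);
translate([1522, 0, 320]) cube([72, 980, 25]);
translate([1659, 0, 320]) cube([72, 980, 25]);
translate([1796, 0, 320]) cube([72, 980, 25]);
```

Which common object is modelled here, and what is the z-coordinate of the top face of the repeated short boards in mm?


A bed frame. The slat-top height is 345 mm.

Four posts, four rails, and a row of slats — a bed frame. Slats sit on the rails at z = 185 + 135 = 320; with slat thickness 25, the top is 345 mm.


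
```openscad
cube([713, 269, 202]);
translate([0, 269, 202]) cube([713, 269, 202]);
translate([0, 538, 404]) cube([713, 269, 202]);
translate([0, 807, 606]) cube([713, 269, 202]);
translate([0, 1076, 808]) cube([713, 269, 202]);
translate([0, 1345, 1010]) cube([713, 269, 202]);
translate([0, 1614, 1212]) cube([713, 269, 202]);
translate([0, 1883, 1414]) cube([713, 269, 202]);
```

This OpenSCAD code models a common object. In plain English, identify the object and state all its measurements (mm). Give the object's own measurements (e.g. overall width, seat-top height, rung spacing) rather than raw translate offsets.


A straight staircase of 8 solid steps. Each step is 713 mm wide (x), 269 mm deep (y, the going) and 202 mm tall (the rise). The first step rests on the floor; each subsequent step sits one going further in +y and one rise higher in +z, directly behind and above the previous step with no overlap.


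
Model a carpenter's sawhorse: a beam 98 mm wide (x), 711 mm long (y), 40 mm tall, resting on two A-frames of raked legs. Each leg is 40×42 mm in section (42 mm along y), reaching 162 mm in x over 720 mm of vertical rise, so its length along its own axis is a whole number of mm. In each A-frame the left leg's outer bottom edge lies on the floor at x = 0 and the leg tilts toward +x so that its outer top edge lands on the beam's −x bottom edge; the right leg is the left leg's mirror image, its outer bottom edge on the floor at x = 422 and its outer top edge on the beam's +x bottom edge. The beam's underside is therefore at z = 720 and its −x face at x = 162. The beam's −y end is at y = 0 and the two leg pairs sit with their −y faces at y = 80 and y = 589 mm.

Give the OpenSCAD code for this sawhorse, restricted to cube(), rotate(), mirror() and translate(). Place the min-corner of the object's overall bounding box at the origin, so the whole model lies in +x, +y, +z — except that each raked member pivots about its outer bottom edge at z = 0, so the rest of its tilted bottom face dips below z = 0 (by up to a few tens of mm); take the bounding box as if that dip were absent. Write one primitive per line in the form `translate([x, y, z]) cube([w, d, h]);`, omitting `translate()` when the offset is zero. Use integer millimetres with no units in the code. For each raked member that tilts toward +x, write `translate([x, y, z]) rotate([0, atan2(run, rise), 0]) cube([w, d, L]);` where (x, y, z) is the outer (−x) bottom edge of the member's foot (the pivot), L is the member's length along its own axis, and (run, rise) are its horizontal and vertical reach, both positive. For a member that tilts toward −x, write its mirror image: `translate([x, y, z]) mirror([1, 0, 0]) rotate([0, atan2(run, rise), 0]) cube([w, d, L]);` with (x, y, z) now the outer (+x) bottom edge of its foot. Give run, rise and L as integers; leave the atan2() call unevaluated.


translate([162, 0, 720]) cube([98, 711, 40]);
translate([0, 80, 0]) rotate([0, atan2(162, 720), 0]) cube([40, 42, 738]);
translate([422, 80, 0]) mirror([1, 0, 0]) rotate([0, atan2(162, 720), 0]) cube([40, 42, 738]);
translate([0, 589, 0]) rotate([0, atan2(162, 720), 0]) cube([40, 42, 738]);
translate([422, 589, 0]) mirror([1, 0, 0]) rotate([0, atan2(162, 720), 0]) cube([40, 42, 738]);


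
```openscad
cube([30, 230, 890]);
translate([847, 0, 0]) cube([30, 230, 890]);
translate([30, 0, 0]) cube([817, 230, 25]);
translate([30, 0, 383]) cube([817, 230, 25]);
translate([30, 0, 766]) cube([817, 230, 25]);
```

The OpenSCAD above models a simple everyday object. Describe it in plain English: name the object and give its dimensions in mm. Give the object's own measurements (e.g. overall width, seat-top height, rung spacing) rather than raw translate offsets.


An open bookshelf. Two side panels, each 30 mm thick, 230 mm deep and 890 mm tall, stand 877 mm apart (outside-to-outside). Between them sit 3 shelves, each 25 mm thick and 230 mm deep, spanning the full gap between the sides. The bottom shelf rests on the floor (its underside at z = 0) and the clear gap between one shelf's top and the next shelf's underside is 358 mm.


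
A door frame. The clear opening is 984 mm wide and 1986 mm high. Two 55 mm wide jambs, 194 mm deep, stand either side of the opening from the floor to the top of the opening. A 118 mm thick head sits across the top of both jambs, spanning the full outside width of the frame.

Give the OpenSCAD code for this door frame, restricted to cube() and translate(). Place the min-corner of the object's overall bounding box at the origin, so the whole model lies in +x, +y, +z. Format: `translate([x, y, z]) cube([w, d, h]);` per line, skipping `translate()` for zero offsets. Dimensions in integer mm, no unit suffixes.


cube([55, 194, 1986]);
translate([1039, 0, 0]) cube([55, 194, 1986]);
translate([0, 0, 1986]) cube([1094, 194, 118]);


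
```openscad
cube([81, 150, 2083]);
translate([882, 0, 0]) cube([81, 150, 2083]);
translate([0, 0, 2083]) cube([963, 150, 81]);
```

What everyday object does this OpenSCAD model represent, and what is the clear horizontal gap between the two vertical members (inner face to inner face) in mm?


A door frame. The clear opening width is 801 mm.

Two 2083 mm tall posts with a header on top — a door frame. The left jamb is 81 mm wide at x = 0; the right jamb starts at x = 882. The clear opening is 882 − 81 = 801 mm.


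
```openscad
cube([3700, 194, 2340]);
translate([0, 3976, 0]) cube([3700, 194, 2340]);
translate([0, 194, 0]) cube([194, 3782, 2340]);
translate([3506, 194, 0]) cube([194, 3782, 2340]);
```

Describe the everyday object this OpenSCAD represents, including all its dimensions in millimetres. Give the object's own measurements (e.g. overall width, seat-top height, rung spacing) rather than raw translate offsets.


The wall frame of a small rectangular building: four walls, each 2340 mm tall and 194 mm thick, enclosing a footprint 3700 mm (x) by 4170 mm (y) outside-to-outside, with no floor or roof. The front and back walls (the −y and +y sides) span the full width; the two side walls fit between them.


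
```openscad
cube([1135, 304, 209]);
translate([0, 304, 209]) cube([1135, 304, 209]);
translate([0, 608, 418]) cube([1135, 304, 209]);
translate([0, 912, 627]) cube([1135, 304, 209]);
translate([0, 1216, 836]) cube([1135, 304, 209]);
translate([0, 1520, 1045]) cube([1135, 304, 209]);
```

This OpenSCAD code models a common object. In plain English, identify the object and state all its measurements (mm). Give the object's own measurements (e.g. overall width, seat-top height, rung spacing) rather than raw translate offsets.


A straight staircase of 6 solid steps. Each step is 1135 mm wide (x), 304 mm deep (y, the going) and 209 mm tall (the rise). The first step rests on the floor; each subsequent step sits one going further in +y and one rise higher in +z, directly behind and above the previous step with no overlap.


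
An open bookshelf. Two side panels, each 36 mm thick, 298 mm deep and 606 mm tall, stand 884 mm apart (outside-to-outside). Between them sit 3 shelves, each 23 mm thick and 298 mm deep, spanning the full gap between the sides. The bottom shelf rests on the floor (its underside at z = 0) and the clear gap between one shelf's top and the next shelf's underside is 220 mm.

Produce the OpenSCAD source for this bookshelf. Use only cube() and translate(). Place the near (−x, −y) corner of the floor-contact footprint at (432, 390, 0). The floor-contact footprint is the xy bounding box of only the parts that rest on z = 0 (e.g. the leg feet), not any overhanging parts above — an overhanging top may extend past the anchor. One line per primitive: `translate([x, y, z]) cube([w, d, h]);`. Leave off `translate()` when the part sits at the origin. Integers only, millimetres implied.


translate([432, 390, 0]) cube([36, 298, 606]);
translate([1280, 390, 0]) cube([36, 298, 606]);
translate([468, 390, 0]) cube([812, 298, 23]);
translate([468, 390, 243]) cube([812, 298, 23]);
translate([468, 390, 486]) cube([812, 298, 23]);


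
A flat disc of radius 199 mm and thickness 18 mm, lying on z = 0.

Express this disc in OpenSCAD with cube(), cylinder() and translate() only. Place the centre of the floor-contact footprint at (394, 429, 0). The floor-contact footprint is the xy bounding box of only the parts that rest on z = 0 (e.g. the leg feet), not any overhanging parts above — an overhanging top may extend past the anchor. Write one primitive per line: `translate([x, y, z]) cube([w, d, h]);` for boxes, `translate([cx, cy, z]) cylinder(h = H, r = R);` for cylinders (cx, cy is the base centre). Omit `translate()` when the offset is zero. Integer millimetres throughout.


translate([394, 429, 0]) cylinder(h = 18, r = 199);


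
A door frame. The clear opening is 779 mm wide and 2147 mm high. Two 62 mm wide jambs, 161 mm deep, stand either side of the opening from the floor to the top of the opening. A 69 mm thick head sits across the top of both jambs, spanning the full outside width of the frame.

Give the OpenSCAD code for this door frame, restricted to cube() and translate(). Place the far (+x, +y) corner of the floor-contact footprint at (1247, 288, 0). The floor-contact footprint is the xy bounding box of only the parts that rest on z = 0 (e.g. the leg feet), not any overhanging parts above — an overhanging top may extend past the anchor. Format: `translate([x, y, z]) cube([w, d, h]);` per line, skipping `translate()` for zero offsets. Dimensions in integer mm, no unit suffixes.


translate([344, 127, 0]) cube([62, 161, 2147]);
translate([1185, 127, 0]) cube([62, 161, 2147]);
translate([344, 127, 2147]) cube([903, 161, 69]);


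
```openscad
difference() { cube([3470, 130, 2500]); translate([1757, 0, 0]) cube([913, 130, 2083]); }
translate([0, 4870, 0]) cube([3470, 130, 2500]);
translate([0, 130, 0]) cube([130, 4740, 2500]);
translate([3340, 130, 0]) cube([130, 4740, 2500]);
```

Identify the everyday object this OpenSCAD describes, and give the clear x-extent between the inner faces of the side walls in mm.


A single room. The interior width is 3210 mm.

Four walls enclosing a rectangle with a door in the front wall — a room. Outside width 3470 minus two 130 mm walls gives 3210 mm.


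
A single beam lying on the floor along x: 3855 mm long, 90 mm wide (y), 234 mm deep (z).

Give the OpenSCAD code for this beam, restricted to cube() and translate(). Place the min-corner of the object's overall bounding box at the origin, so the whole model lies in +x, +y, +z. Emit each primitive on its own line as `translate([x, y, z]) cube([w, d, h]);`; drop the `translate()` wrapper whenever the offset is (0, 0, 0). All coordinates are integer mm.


cube([3855, 90, 234]);


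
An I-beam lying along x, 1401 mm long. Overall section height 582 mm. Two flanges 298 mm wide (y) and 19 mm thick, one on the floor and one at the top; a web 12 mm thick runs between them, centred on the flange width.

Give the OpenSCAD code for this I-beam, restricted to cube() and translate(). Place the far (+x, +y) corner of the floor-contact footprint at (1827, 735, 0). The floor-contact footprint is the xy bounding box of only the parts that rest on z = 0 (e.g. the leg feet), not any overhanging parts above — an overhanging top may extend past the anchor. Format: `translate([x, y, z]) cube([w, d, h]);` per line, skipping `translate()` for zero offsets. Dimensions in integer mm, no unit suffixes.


translate([426, 437, 0]) cube([1401, 298, 19]);
translate([426, 580, 19]) cube([1401, 12, 544]);
translate([426, 437, 563]) cube([1401, 298, 19]);


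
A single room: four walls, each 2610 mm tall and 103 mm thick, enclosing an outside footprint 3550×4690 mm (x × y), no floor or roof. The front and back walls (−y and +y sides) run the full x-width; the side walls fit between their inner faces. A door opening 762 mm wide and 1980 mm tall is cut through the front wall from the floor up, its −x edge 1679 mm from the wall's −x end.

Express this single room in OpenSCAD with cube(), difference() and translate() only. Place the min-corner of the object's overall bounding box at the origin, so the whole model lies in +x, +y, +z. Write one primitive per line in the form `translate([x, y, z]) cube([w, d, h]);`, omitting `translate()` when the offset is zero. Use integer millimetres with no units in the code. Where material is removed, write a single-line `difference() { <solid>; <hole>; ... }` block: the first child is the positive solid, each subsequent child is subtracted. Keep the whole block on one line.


difference() { cube([3550, 103, 2610]); translate([1679, 0, 0]) cube([762, 103, 1980]); }
translate([0, 4587, 0]) cube([3550, 103, 2610]);
translate([0, 103, 0]) cube([103, 4484, 2610]);
translate([3447, 103, 0]) cube([103, 4484, 2610]);


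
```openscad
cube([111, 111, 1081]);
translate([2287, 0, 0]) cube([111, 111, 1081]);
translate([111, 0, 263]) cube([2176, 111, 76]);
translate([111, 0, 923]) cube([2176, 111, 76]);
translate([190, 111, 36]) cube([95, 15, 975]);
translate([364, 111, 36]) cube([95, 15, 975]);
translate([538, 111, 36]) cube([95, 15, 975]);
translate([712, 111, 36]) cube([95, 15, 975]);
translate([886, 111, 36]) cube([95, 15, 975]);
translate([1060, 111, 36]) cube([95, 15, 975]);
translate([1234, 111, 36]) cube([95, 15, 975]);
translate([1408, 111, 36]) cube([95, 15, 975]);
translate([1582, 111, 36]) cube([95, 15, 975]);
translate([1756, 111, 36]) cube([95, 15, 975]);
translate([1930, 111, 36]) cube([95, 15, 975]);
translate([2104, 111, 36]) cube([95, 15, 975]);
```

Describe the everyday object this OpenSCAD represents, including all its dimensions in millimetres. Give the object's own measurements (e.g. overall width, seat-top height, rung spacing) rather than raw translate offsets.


A fence section. Two 111×111 mm posts, 1081 mm tall, stand on the floor with a clear span of 2176 mm between their inner faces. Two horizontal rails of 111×76 mm section span the gap between the posts with their undersides at z = 263 mm and z = 923 mm, flush with the posts' −y face. 12 pickets, each 95 mm wide, 15 mm thick and 975 mm tall, are fixed to the +y face of the rails with their bottoms at z = 36 mm, spaced across the span with a 79 mm gap after the −x post and between neighbouring pickets, with 88 mm left before the +x post.


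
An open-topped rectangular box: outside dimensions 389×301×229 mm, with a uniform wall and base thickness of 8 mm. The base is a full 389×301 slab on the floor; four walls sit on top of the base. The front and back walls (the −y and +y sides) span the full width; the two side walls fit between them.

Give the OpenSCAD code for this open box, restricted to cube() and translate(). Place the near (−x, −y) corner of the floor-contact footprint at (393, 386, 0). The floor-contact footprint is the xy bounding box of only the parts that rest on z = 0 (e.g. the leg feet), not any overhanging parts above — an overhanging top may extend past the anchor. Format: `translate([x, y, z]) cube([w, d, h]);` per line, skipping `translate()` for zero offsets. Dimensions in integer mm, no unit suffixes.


translate([393, 386, 0]) cube([389, 301, 8]);
translate([393, 386, 8]) cube([389, 8, 221]);
translate([393, 679, 8]) cube([389, 8, 221]);
translate([393, 394, 8]) cube([8, 285, 221]);
translate([774, 394, 8]) cube([8, 285, 221]);


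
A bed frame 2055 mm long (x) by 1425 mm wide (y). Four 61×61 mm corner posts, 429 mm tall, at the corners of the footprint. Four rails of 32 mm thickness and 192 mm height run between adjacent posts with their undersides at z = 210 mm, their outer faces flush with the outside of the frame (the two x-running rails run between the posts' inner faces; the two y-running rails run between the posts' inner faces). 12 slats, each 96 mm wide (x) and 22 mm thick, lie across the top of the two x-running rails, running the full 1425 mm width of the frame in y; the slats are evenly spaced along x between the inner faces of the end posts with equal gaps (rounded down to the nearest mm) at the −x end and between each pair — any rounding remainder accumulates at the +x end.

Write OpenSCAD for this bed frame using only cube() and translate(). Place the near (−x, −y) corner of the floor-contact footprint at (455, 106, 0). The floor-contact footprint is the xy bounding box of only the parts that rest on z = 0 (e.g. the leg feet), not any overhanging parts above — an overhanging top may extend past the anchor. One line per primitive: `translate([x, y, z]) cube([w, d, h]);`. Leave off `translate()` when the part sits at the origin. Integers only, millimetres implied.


translate([455, 106, 0]) cube([61, 61, 429]);
translate([455, 1470, 0]) cube([61, 61, 429]);
translate([2449, 106, 0]) cube([61, 61, 429]);
translate([2449, 1470, 0]) cube([61, 61, 429]);
translate([516, 106, 210]) cube([1933, 32, 192]);
translate([516, 1499, 210]) cube([1933, 32, 192]);
translate([455, 167, 210]) cube([32, 1303, 192]);
translate([2478, 167, 210]) cube([32, 1303, 192]);
translate([576, 106, 402]) cube([96, 1425, 22]);
translate([732, 106, 402]) cube([96, 1425, 22]);
translate([888, 106, 402]) cube([96, 1425, 22]);
translate([1044, 106, 402]) cube([96, 1425, 22]);
translate([1200, 106, 402]) cube([96, 1425, 22]);
translate([1356, 106, 402]) cube([96, 1425, 22]);
translate([1512, 106, 402]) cube([96, 1425, 22]);
translate([1668, 106, 402]) cube([96, 1425, 22]);
translate([1824, 106, 402]) cube([96, 1425, 22]);
translate([1980, 106, 402]) cube([96, 1425, 22]);
translate([2136, 106, 402]) cube([96, 1425, 22]);
translate([2292, 106, 402]) cube([96, 1425, 22]);
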